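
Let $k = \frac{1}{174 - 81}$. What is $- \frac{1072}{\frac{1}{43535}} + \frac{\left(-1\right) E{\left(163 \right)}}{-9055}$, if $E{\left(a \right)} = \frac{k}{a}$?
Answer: $- \frac{6406079762072399}{137264745} \approx -4.667 \cdot 10^{7}$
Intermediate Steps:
$k = \frac{1}{93} \approx 0.010753$
$E{\left(a \right)} = \frac{1}{93 a}$
$- \frac{1072}{\frac{1}{43535}} + \frac{\left(-1\right) E{\left(163 \right)}}{-9055} = - \frac{1072}{\frac{1}{43535}} + \frac{\left(-1\right) \frac{1}{93 \cdot 163}}{-9055} = - 1072 \frac{1}{\frac{1}{43535}} + - \frac{1}{93 \cdot 163} \left(- \frac{1}{9055}\right) = \left(-1072\right) 43535 + \left(-1\right) \frac{1}{15159} \left(- \frac{1}{9055}\right) = -46669520 - - \frac{1}{137264745} = -46669520 + \frac{1}{137264745} = - \frac{6406079762072399}{137264745}$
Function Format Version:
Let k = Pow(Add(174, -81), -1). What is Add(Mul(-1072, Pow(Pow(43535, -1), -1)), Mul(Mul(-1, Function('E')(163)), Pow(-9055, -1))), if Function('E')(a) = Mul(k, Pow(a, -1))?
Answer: Rational(-6406079762072399, 137264745) ≈ -4.6670e+7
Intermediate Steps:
k = Rational(1, 93) (k = Pow(93, -1) = Rational(1, 93) ≈ 0.010753)
Function('E')(a) = Mul(Rational(1, 93), Pow(a, -1))
Add(Mul(-1072, Pow(Pow(43535, -1), -1)), Mul(Mul(-1, Function('E')(163)), Pow(-9055, -1))) = Add(Mul(-1072, Pow(Pow(43535, -1), -1)), Mul(Mul(-1, Mul(Rational(1, 93), Pow(163, -1))), Pow(-9055, -1))) = Add(Mul(-1072, Pow(Rational(1, 43535), -1)), Mul(Mul(-1, Mul(Rational(1, 93), Rational(1, 163))), Rational(-1, 9055))) = Add(Mul(-1072, 43535), Mul(Mul(-1, Rational(1, 15159)), Rational(-1, 9055))) = Add(-46669520, Mul(Rational(-1, 15159), Rational(-1, 9055))) = Add(-46669520, Rational(1, 137264745)) = Rational(-6406079762072399, 137264745)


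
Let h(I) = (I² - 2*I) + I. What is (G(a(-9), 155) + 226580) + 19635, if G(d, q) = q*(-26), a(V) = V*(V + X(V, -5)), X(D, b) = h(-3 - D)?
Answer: 242185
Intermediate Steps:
h(I) = I² - I
X(D, b) = (-4 - D)*(-3 - D) (X(D, b) = (-3 - D)*(-1 + (-3 - D)) = (-3 - D)*(-4 - D) = (-4 - D)*(-3 - D))
a(V) = V*(V + (3 + V)*(4 + V))
G(d, q) = -26*q
(G(a(-9), 155) + 226580) + 19635 = (-26*155 + 226580) + 19635 = (-4030 + 226580) + 19635 = 222550 + 19635 = 242185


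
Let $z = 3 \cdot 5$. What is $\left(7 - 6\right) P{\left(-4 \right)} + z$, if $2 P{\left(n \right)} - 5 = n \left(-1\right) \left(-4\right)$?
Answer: $\frac{19}{2} \approx 9.5$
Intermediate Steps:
$P{\left(n \right)} = \frac{5}{2} + 2 n$ ($P{\left(n \right)} = \frac{5}{2} + \frac{n \left(-1\right) \left(-4\right)}{2} = \frac{5}{2} + \frac{- n \left(-4\right)}{2} = \frac{5}{2} + \frac{4 n}{2} = \frac{5}{2} + 2 n$)
$z = 15$
$\left(7 - 6\right) P{\left(-4 \right)} + z = \left(7 - 6\right) \left(\frac{5}{2} + 2 \left(-4\right)\right) + 15 = \left(7 - 6\right) \left(\frac{5}{2} - 8\right) + 15 = 1 \left(- \frac{11}{2}\right) + 15 = - \frac{11}{2} + 15 = \frac{19}{2}$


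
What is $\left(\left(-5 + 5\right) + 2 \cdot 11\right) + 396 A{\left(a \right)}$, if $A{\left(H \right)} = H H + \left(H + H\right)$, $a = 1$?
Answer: $1210$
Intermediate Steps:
$A{\left(H \right)} = H^{2} + 2 H$
$\left(\left(-5 + 5\right) + 2 \cdot 11\right) + 396 A{\left(a \right)} = \left(\left(-5 + 5\right) + 2 \cdot 11\right) + 396 \cdot 1 \left(2 + 1\right) = \left(0 + 22\right) + 396 \cdot 1 \cdot 3 = 22 + 396 \cdot 3 = 22 + 1188 = 1210$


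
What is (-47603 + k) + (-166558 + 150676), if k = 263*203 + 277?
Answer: -9819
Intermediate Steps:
k = 53666 (k = 53389 + 277 = 53666)
(-47603 + k) + (-166558 + 150676) = (-47603 + 53666) + (-166558 + 150676) = 6063 - 15882 = -9819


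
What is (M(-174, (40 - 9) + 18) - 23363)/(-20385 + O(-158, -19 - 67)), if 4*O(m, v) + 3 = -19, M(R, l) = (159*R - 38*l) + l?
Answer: 105684/40781 ≈ 2.5915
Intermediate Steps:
M(R, l) = -37*l + 159*R (M(R, l) = (-38*l + 159*R) + l = -37*l + 159*R)
O(m, v) = -11/2 (O(m, v) = -3/4 + (1/4)*(-19) = -3/4 - 19/4 = -11/2)
(M(-174, (40 - 9) + 18) - 23363)/(-20385 + O(-158, -19 - 67)) = ((-37*((40 - 9) + 18) + 159*(-174)) - 23363)/(-20385 - 11/2) = ((-37*(31 + 18) - 27666) - 23363)/(-40781/2) = ((-37*49 - 27666) - 23363)*(-2/40781) = ((-1813 - 27666) - 23363)*(-2/40781) = (-29479 - 23363)*(-2/40781) = -52842*(-2/40781) = 105684/40781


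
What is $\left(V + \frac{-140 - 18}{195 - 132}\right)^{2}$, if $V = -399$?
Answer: $\frac{639837025}{3969} \approx 1.6121 \cdot 10^{5}$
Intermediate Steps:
$\left(V + \frac{-140 - 18}{195 - 132}\right)^{2} = \left(-399 + \frac{-140 - 18}{195 - 132}\right)^{2} = \left(-399 - \frac{158}{63}\right)^{2} = \left(- \frac{25295}{63}\right)^{2} = \frac{639837025}{3969}$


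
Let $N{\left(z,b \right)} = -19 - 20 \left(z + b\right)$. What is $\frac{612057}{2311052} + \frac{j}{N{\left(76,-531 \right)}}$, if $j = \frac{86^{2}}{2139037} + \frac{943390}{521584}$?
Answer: $\frac{110817204679237943129}{418117094275801745016} \approx 0.26504$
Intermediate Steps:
$N{\left(z,b \right)} = -19 - 20 b - 20 z$ ($N{\left(z,b \right)} = -19 - 20 \left(b + z\right) = -19 - \left(20 b + 20 z\right) = -19 - 20 b - 20 z$)
$j = \frac{144414553621}{79691962472}$ ($j = 7396 \cdot \frac{1}{2139037} + 943390 \cdot \frac{1}{521584} = \frac{7396}{2139037} + \frac{67385}{37256} = \frac{144414553621}{79691962472} \approx 1.8122$)
$\frac{612057}{2311052} + \frac{j}{N{\left(76,-531 \right)}} = \frac{612057}{2311052} + \frac{144414553621}{79691962472 \left(-19 - -10620 - 1520\right)} = 612057 \cdot \frac{1}{2311052} + \frac{144414553621}{79691962472 \left(-19 + 10620 - 1520\right)} = \frac{612057}{2311052} + \frac{144414553621}{79691962472 \cdot 9081} = \frac{612057}{2311052} + \frac{144414553621}{79691962472} \cdot \frac{1}{9081} = \frac{612057}{2311052} + \frac{144414553621}{723682711208232} = \frac{110817204679237943129}{418117094275801745016}$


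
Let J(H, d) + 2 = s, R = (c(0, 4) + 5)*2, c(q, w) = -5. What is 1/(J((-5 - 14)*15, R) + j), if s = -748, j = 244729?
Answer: 1/243979 ≈ 4.0987e-6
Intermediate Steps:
R = 0 (R = (-5 + 5)*2 = 0*2 = 0)
J(H, d) = -750 (J(H, d) = -2 - 748 = -750)
1/(J((-5 - 14)*15, R) + j) = 1/(-750 + 244729) = 1/243979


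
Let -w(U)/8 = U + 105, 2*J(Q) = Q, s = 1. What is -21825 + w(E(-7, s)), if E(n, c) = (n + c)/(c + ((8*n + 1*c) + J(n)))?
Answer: -2606571/115 ≈ -22666.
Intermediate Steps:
J(Q) = Q/2
E(n, c) = (c + n)/(2*c + 17*n/2) (E(n, c) = (n + c)/(c + ((8*n + 1*c) + n/2)) = (c + n)/(c + ((8*n + c) + n/2)) = (c + n)/(c + ((c + 8*n) + n/2)) = (c + n)/(c + (c + 17*n/2)) = (c + n)/(2*c + 17*n/2))
w(U) = -840 - 8*U (w(U) = -8*(U + 105) = -8*(105 + U) = -840 - 8*U)
-21825 + w(E(-7, s)) = -21825 + (-840 - 16*(1 - 7)/(4*1 + 17*(-7))) = -21825 + (-840 - 16*(-6)/(4 - 119)) = -21825 + (-840 - 16*(-6)/(-115)) = -21825 + (-840 - 16*(-1)*(-6)/115) = -21825 + (-840 - 8*12/115) = -21825 + (-840 - 96/115) = -21825 - 96696/115 = -2606571/115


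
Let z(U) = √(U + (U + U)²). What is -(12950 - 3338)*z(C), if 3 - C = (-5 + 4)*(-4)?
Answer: -9612*√3 ≈ -16648.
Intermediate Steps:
C = -1 (C = 3 - (-5 + 4)*(-4) = 3 - (-1)*(-4) = 3 - 1*4 = 3 - 4 = -1)
z(U) = √(U + 4*U²) (z(U) = √(U + (2*U)²) = √(U + 4*U²))
-(12950 - 3338)*z(C) = -(12950 - 3338)*√(-(1 + 4*(-1))) = -9612*√(-(1 - 4)) = -9612*√(-1*(-3)) = -9612*√3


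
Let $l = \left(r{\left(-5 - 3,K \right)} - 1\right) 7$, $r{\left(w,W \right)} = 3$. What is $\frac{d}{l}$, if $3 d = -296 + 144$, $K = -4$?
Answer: $- \frac{76}{21} \approx -3.619$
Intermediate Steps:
$l = 14$ ($l = \left(3 - 1\right) 7 = 2 \cdot 7 = 14$)
$d = - \frac{152}{3}$ ($d = \frac{-296 + 144}{3} = \frac{1}{3} \left(-152\right) = - \frac{152}{3} \approx -50.667$)
$\frac{d}{l} = - \frac{152}{3 \cdot 14} = \left(- \frac{152}{3}\right) \frac{1}{14} = - \frac{76}{21}$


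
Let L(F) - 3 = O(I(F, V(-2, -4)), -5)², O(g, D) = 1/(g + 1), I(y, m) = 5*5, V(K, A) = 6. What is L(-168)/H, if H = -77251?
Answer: -2029/52221676 ≈ -3.8854e-5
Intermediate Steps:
I(y, m) = 25
O(g, D) = 1/(1 + g)
L(F) = 2029/676 (L(F) = 3 + (1/(1 + 25))² = 3 + (1/26)² = 3 + 1/676 = 2029/676)
L(-168)/H = (2029/676)/(-77251) = (2029/676)*(-1/77251) = -2029/52221676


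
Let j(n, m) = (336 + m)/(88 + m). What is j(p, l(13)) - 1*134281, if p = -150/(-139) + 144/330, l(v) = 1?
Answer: -11950672/89 ≈ -1.3428e+5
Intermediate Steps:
p = 11586/7645 (p = -150*(-1/139) + 144*(1/330) = 150/139 + 24/55 = 11586/7645 ≈ 1.5155)
j(n, m) = (336 + m)/(88 + m)
j(p, l(13)) - 1*134281 = (336 + 1)/(88 + 1) - 1*134281 = 337/89 - 134281 = -11950672/89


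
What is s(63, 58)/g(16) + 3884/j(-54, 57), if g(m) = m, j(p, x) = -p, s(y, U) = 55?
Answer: 32557/432 ≈ 75.363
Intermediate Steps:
s(63, 58)/g(16) + 3884/j(-54, 57) = 55/16 + 3884/((-1*(-54))) = 55*(1/16) + 3884/54 = 55/16 + 3884*(1/54) = 55/16 + 1942/27 = 32557/432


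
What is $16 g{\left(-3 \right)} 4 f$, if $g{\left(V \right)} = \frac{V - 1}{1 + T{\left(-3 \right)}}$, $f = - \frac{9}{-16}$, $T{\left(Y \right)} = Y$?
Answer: $72$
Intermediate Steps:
$f = \frac{9}{16}$ ($f = \left(-9\right) \left(- \frac{1}{16}\right) = \frac{9}{16} \approx 0.5625$)
$g{\left(V \right)} = \frac{1}{2} - \frac{V}{2}$ ($g{\left(V \right)} = \frac{V - 1}{1 - 3} = \frac{-1 + V}{-2} = \left(-1 + V\right) \left(- \frac{1}{2}\right) = \frac{1}{2} - \frac{V}{2}$)
$16 g{\left(-3 \right)} 4 f = 16 \left(\frac{1}{2} - - \frac{3}{2}\right) 4 \cdot \frac{9}{16} = 16 \left(\frac{1}{2} + \frac{3}{2}\right) 4 \cdot \frac{9}{16} = 16 \cdot 2 \cdot 4 \cdot \frac{9}{16} = 16 \cdot 8 \cdot \frac{9}{16} = 128 \cdot \frac{9}{16} = 72$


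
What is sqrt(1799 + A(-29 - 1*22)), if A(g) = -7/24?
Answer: 7*sqrt(5286)/12 ≈ 42.411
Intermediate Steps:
A(g) = -7/24 (A(g) = -7*1/24 = -7/24)
sqrt(1799 + A(-29 - 1*22)) = sqrt(1799 - 7/24) = sqrt(43169/24) = 7*sqrt(5286)/12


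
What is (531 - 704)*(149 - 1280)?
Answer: 195663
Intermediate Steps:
(531 - 704)*(149 - 1280) = -173*(-1131) = 195663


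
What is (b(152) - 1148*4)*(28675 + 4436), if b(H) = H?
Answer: -147012840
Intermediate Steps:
(b(152) - 1148*4)*(28675 + 4436) = (152 - 1148*4)*(28675 + 4436) = (152 - 4592)*33111 = -4440*33111 = -147012840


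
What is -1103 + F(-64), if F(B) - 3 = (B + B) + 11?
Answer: -1217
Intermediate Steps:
F(B) = 14 + 2*B (F(B) = 3 + ((B + B) + 11) = 3 + (2*B + 11) = 3 + (11 + 2*B) = 14 + 2*B)
-1103 + F(-64) = -1103 + (14 + 2*(-64)) = -1103 + (14 - 128) = -1103 - 114 = -1217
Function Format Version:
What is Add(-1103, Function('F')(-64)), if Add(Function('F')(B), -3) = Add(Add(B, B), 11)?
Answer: -1217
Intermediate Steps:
Function('F')(B) = Add(14, Mul(2, B)) (Function('F')(B) = Add(3, Add(Add(B, B), 11)) = Add(3, Add(Mul(2, B), 11)) = Add(3, Add(11, Mul(2, B))) = Add(14, Mul(2, B)))
Add(-1103, Function('F')(-64)) = Add(-1103, Add(14, Mul(2, -64))) = Add(-1103, Add(14, -128)) = Add(-1103, -114) = -1217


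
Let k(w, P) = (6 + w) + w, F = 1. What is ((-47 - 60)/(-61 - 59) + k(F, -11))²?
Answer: 1138489/14400 ≈ 79.062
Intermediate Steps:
k(w, P) = 6 + 2*w
((-47 - 60)/(-61 - 59) + k(F, -11))² = ((-47 - 60)/(-61 - 59) + (6 + 2*1))² = (-107/(-120) + (6 + 2))² = (-107*(-1/120) + 8)² = (107/120 + 8)² = (1067/120)² = 1138489/14400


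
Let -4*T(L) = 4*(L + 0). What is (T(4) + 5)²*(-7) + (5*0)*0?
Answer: -7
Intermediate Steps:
T(L) = -L (T(L) = -(L + 0) = -L)
(T(4) + 5)²*(-7) + (5*0)*0 = (-1*4 + 5)²*(-7) + (5*0)*0 = (-4 + 5)²*(-7) + 0*0 = 1²*(-7) + 0 = 1*(-7) + 0 = -7 + 0 = -7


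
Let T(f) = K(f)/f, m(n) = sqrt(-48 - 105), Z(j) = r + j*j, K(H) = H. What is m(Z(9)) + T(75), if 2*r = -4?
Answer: 1 + 3*I*sqrt(17) ≈ 1.0 + 12.369*I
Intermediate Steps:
r = -2 (r = (1/2)*(-4) = -2)
Z(j) = -2 + j**2 (Z(j) = -2 + j*j = -2 + j**2)
m(n) = 3*I*sqrt(17) (m(n) = sqrt(-153) = 3*I*sqrt(17))
T(f) = 1 (T(f) = f/f = 1)
m(Z(9)) + T(75) = 3*I*sqrt(17) + 1 = 1 + 3*I*sqrt(17)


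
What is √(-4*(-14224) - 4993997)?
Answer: I*√4937101 ≈ 2222.0*I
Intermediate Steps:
√(-4*(-14224) - 4993997) = √(56896 - 4993997) = √(-4937101) = I*√4937101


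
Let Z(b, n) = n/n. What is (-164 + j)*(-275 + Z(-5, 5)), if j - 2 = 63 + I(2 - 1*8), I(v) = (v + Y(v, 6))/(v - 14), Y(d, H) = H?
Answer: 27126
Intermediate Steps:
Z(b, n) = 1
I(v) = (6 + v)/(-14 + v) (I(v) = (v + 6)/(v - 14) = (6 + v)/(-14 + v))
j = 65 (j = 2 + (63 + (6 + (2 - 1*8))/(-14 + (2 - 1*8))) = 2 + (63 + (6 + (2 - 8))/(-14 + (2 - 8))) = 2 + (63 + (6 - 6)/(-14 - 6)) = 2 + (63 + 0/(-20)) = 2 + (63 - 1/20*0) = 2 + (63 + 0) = 2 + 63 = 65)
(-164 + j)*(-275 + Z(-5, 5)) = (-164 + 65)*(-275 + 1) = -99*(-274) = 27126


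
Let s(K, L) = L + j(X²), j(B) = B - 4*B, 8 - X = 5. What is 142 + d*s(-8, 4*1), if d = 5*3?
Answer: -203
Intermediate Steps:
d = 15
X = 3 (X = 8 - 1*5 = 8 - 5 = 3)
j(B) = -3*B
s(K, L) = -27 + L (s(K, L) = L - 3*3² = L - 3*9 = L - 27 = -27 + L)
142 + d*s(-8, 4*1) = 142 + 15*(-27 + 4*1) = 142 + 15*(-27 + 4) = 142 + 15*(-23) = 142 - 345 = -203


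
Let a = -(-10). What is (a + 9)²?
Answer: 361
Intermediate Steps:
a = 10 (a = -5*(-2) = 10)
(a + 9)² = (10 + 9)² = 19² = 361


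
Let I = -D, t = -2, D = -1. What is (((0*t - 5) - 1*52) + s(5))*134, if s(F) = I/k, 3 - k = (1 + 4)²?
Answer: -84085/11 ≈ -7644.1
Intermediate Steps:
k = -22 (k = 3 - (1 + 4)² = 3 - 1*5² = 3 - 1*25 = 3 - 25 = -22)
I = 1 (I = -1*(-1) = 1)
s(F) = -1/22 (s(F) = 1/(-22) = 1*(-1/22) = -1/22)
(((0*t - 5) - 1*52) + s(5))*134 = (((0*(-2) - 5) - 1*52) - 1/22)*134 = (((0 - 5) - 52) - 1/22)*134 = ((-5 - 52) - 1/22)*134 = (-57 - 1/22)*134 = -1255/22*134 = -84085/11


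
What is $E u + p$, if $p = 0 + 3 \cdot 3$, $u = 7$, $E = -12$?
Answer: $-75$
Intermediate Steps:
$p = 9$ ($p = 0 + 9 = 9$)
$E u + p = \left(-12\right) 7 + 9 = -84 + 9 = -75$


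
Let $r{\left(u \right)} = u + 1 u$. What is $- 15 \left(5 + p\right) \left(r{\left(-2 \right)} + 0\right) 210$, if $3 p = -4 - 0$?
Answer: $46200$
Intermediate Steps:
$r{\left(u \right)} = 2 u$ ($r{\left(u \right)} = u + u = 2 u$)
$p = - \frac{4}{3}$ ($p = \frac{-4 - 0}{3} = \frac{-4 + 0}{3} = \frac{1}{3} \left(-4\right) = - \frac{4}{3} \approx -1.3333$)
$- 15 \left(5 + p\right) \left(r{\left(-2 \right)} + 0\right) 210 = - 15 \left(5 - \frac{4}{3}\right) \left(2 \left(-2\right) + 0\right) 210 = - 15 \frac{11 \left(-4 + 0\right)}{3} \cdot 210 = - 15 \cdot \frac{11}{3} \left(-4\right) 210 = \left(-15\right) \left(- \frac{44}{3}\right) 210 = 220 \cdot 210 = 46200$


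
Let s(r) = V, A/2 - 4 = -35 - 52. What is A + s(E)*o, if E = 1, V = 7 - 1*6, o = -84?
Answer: -250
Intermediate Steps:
V = 1 (V = 7 - 6 = 1)
A = -166 (A = 8 + 2*(-35 - 52) = 8 + 2*(-87) = 8 - 174 = -166)
s(r) = 1
A + s(E)*o = -166 + 1*(-84) = -166 - 84 = -250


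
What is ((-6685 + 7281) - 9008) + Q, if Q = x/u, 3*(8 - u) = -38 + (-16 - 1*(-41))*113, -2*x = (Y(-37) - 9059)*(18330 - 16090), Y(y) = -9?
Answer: -17903612/921 ≈ -19439.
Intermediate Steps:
x = 10156160 (x = -(-9 - 9059)*(18330 - 16090)/2 = -(-4534)*2240 = -½*(-20312320) = 10156160)
u = -921 (u = 8 - (-38 + (-16 - 1*(-41))*113)/3 = 8 - (-38 + (-16 + 41)*113)/3 = 8 - (-38 + 25*113)/3 = 8 - (-38 + 2825)/3 = 8 - ⅓*2787 = 8 - 929 = -921)
Q = -10156160/921 (Q = 10156160/(-921) = 10156160*(-1/921) = -10156160/921 ≈ -11027.)
((-6685 + 7281) - 9008) + Q = ((-6685 + 7281) - 9008) - 10156160/921 = (596 - 9008) - 10156160/921 = -8412 - 10156160/921 = -17903612/921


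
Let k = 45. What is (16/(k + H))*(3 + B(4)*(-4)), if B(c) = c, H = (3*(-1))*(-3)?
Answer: -104/27 ≈ -3.8519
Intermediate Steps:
H = 9 (H = -3*(-3) = 9)
(16/(k + H))*(3 + B(4)*(-4)) = (16/(45 + 9))*(3 + 4*(-4)) = (16/54)*(3 - 16) = ((1/54)*16)*(-13) = (8/27)*(-13) = -104/27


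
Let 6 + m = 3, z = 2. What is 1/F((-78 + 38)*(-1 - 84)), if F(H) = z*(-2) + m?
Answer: -⅐ ≈ -0.14286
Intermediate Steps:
m = -3 (m = -6 + 3 = -3)
F(H) = -7 (F(H) = 2*(-2) - 3 = -4 - 3 = -7)
1/F((-78 + 38)*(-1 - 84)) = 1/(-7) = -⅐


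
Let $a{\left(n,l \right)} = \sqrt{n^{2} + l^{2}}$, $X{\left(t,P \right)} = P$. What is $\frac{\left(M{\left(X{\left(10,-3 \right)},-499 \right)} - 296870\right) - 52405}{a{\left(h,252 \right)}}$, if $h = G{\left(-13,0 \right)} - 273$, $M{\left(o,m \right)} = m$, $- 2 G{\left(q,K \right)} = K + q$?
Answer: $- \frac{699548 \sqrt{538105}}{538105} \approx -953.64$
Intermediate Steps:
$G{\left(q,K \right)} = - \frac{K}{2} - \frac{q}{2}$ ($G{\left(q,K \right)} = - \frac{K + q}{2} = - \frac{K}{2} - \frac{q}{2}$)
$h = - \frac{533}{2}$ ($h = \left(\left(- \frac{1}{2}\right) 0 - - \frac{13}{2}\right) - 273 = \left(0 + \frac{13}{2}\right) - 273 = \frac{13}{2} - 273 = - \frac{533}{2} \approx -266.5$)
$a{\left(n,l \right)} = \sqrt{l^{2} + n^{2}}$
$\frac{\left(M{\left(X{\left(10,-3 \right)},-499 \right)} - 296870\right) - 52405}{a{\left(h,252 \right)}} = \frac{\left(-499 - 296870\right) - 52405}{\sqrt{252^{2} + \left(- \frac{533}{2}\right)^{2}}} = \frac{-297369 - 52405}{\sqrt{63504 + \frac{284089}{4}}} = - \frac{349774}{\sqrt{\frac{538105}{4}}} = - \frac{349774}{\frac{1}{2} \sqrt{538105}} = - 349774 \frac{2 \sqrt{538105}}{538105} = - \frac{699548 \sqrt{538105}}{538105}$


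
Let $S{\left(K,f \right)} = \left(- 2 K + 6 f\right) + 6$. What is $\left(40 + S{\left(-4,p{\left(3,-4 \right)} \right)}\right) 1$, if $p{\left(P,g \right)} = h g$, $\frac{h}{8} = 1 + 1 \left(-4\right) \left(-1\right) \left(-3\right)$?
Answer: $2166$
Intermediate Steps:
$h = -88$ ($h = 8 \left(1 + 1 \left(-4\right) \left(-1\right) \left(-3\right)\right) = 8 \left(1 + \left(-4\right) \left(-1\right) \left(-3\right)\right) = 8 \left(1 + 4 \left(-3\right)\right) = 8 \left(1 - 12\right) = 8 \left(-11\right) = -88$)
$p{\left(P,g \right)} = - 88 g$
$S{\left(K,f \right)} = 6 - 2 K + 6 f$
$\left(40 + S{\left(-4,p{\left(3,-4 \right)} \right)}\right) 1 = \left(40 + \left(6 - -8 + 6 \left(\left(-88\right) \left(-4\right)\right)\right)\right) 1 = \left(40 + \left(6 + 8 + 6 \cdot 352\right)\right) 1 = \left(40 + \left(6 + 8 + 2112\right)\right) 1 = \left(40 + 2126\right) 1 = 2166 \cdot 1 = 2166$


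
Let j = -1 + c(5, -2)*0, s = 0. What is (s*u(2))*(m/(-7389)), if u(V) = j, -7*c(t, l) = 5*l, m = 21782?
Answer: 0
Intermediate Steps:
c(t, l) = -5*l/7
j = -1 (j = -1 - 5/7*(-2)*0 = -1 + (10/7)*0 = -1 + 0 = -1)
u(V) = -1
(s*u(2))*(m/(-7389)) = (0*(-1))*(21782/(-7389)) = 0*(21782*(-1/7389)) = 0*(-21782/7389) = 0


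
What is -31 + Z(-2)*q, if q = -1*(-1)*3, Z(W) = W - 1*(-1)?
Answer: -34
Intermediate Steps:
Z(W) = 1 + W (Z(W) = W + 1 = 1 + W)
q = 3 (q = 1*3 = 3)
-31 + Z(-2)*q = -31 + (1 - 2)*3 = -31 - 1*3 = -31 - 3 = -34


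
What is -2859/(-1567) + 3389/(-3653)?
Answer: 5133364/5724251 ≈ 0.89677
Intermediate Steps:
-2859/(-1567) + 3389/(-3653) = -2859*(-1/1567) + 3389*(-1/3653) = 2859/1567 - 3389/3653 = 5133364/5724251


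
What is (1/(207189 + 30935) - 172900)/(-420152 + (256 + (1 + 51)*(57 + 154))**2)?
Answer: -41171639599/29919764347168 ≈ -0.0013761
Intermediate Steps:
(1/(207189 + 30935) - 172900)/(-420152 + (256 + (1 + 51)*(57 + 154))**2) = (1/238124 - 172900)/(-420152 + (256 + 52*211)**2) = (1/238124 - 172900)/(-420152 + (256 + 10972)**2) = -41171639599/(238124*(-420152 + 11228**2)) = -41171639599/(238124*(-420152 + 126067984)) = -41171639599/238124/125647832 = -41171639599/238124*1/125647832 = -41171639599/29919764347168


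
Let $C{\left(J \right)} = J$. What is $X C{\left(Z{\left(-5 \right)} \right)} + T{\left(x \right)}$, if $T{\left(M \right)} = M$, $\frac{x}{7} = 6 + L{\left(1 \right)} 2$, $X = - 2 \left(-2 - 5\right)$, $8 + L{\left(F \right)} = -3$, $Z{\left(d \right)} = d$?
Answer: $-182$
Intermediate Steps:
$L{\left(F \right)} = -11$ ($L{\left(F \right)} = -8 - 3 = -11$)
$X = 14$ ($X = - 2 \left(-2 - 5\right) = \left(-2\right) \left(-7\right) = 14$)
$x = -112$ ($x = 7 \left(6 - 22\right) = 7 \left(-16\right) = -112$)
$X C{\left(Z{\left(-5 \right)} \right)} + T{\left(x \right)} = 14 \left(-5\right) - 112 = -70 - 112 = -182$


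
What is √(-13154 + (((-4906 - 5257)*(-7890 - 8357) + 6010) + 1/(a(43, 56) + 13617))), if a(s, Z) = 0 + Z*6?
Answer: √32144857432499406/13953 ≈ 12850.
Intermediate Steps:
a(s, Z) = 6*Z (a(s, Z) = 0 + 6*Z = 6*Z)
√(-13154 + (((-4906 - 5257)*(-7890 - 8357) + 6010) + 1/(a(43, 56) + 13617))) = √(-13154 + (((-4906 - 5257)*(-7890 - 8357) + 6010) + 1/(6*56 + 13617))) = √(-13154 + ((-10163*(-16247) + 6010) + 1/(336 + 13617))) = √(-13154 + ((165118261 + 6010) + 1/13953)) = √(-13154 + (165124271 + 1/13953)) = √(-13154 + 2303978953264/13953) = √(2303795415502/13953) = √32144857432499406/13953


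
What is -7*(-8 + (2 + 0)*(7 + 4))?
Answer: -98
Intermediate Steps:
-7*(-8 + (2 + 0)*(7 + 4)) = -7*(-8 + 2*11) = -7*(-8 + 22) = -7*14 = -98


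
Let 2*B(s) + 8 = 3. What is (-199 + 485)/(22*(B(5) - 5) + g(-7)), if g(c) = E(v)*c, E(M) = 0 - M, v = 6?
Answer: -286/123 ≈ -2.3252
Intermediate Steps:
B(s) = -5/2 (B(s) = -4 + (1/2)*3 = -4 + 3/2 = -5/2)
E(M) = -M
g(c) = -6*c (g(c) = (-1*6)*c = -6*c)
(-199 + 485)/(22*(B(5) - 5) + g(-7)) = (-199 + 485)/(22*(-5/2 - 5) - 6*(-7)) = 286/(22*(-15/2) + 42) = 286/(-165 + 42) = 286/(-123) = 286*(-1/123) = -286/123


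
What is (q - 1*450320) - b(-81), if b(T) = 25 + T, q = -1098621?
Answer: -1548885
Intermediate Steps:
(q - 1*450320) - b(-81) = (-1098621 - 1*450320) - (25 - 81) = (-1098621 - 450320) - 1*(-56) = -1548941 + 56 = -1548885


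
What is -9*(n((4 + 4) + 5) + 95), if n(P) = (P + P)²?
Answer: -6939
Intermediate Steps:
n(P) = 4*P² (n(P) = (2*P)² = 4*P²)
-9*(n((4 + 4) + 5) + 95) = -9*(4*((4 + 4) + 5)² + 95) = -9*(4*(8 + 5)² + 95) = -9*(4*13² + 95) = -9*(4*169 + 95) = -9*(676 + 95) = -9*771 = -6939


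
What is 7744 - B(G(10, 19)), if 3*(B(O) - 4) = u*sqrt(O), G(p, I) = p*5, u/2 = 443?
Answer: 7740 - 4430*sqrt(2)/3 ≈ 5651.7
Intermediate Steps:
u = 886 (u = 2*443 = 886)
G(p, I) = 5*p
B(O) = 4 + 886*sqrt(O)/3 (B(O) = 4 + (886*sqrt(O))/3 = 4 + 886*sqrt(O)/3)
7744 - B(G(10, 19)) = 7744 - (4 + 886*sqrt(5*10)/3) = 7744 - (4 + 886*sqrt(50)/3) = 7744 - (4 + 886*(5*sqrt(2))/3) = 7744 - (4 + 4430*sqrt(2)/3) = 7744 + (-4 - 4430*sqrt(2)/3) = 7740 - 4430*sqrt(2)/3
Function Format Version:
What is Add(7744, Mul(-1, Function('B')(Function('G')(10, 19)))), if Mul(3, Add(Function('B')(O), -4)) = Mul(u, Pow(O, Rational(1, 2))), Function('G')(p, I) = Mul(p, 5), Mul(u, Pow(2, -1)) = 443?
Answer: Add(7740, Mul(Rational(-4430, 3), Pow(2, Rational(1, 2)))) ≈ 5651.7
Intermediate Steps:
u = 886 (u = Mul(2, 443) = 886)
Function('G')(p, I) = Mul(5, p)
Function('B')(O) = Add(4, Mul(Rational(886, 3), Pow(O, Rational(1, 2)))) (Function('B')(O) = Add(4, Mul(Rational(1, 3), Mul(886, Pow(O, Rational(1, 2))))) = Add(4, Mul(Rational(886, 3), Pow(O, Rational(1, 2)))))
Add(7744, Mul(-1, Function('B')(Function('G')(10, 19)))) = Add(7744, Mul(-1, Add(4, Mul(Rational(886, 3), Pow(Mul(5, 10), Rational(1, 2)))))) = Add(7744, Mul(-1, Add(4, Mul(Rational(886, 3), Pow(50, Rational(1, 2)))))) = Add(7744, Mul(-1, Add(4, Mul(Rational(886, 3), Mul(5, Pow(2, Rational(1, 2))))))) = Add(7744, Mul(-1, Add(4, Mul(Rational(4430, 3), Pow(2, Rational(1, 2)))))) = Add(7744, Add(-4, Mul(Rational(-4430, 3), Pow(2, Rational(1, 2))))) = Add(7740, Mul(Rational(-4430, 3), Pow(2, Rational(1, 2))))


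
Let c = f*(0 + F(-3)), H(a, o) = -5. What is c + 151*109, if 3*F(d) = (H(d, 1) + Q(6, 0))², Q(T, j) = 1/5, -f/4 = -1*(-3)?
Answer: 409171/25 ≈ 16367.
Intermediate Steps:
f = -12 (f = -(-4)*(-3) = -4*3 = -12)
Q(T, j) = ⅕ (Q(T, j) = 1*(⅕) = ⅕)
F(d) = 192/25 (F(d) = (-5 + ⅕)²/3 = (-24/5)²/3 = (⅓)*(576/25) = 192/25)
c = -2304/25 (c = -12*(0 + 192/25) = -12*192/25 = -2304/25 ≈ -92.160)
c + 151*109 = -2304/25 + 151*109 = -2304/25 + 16459 = 409171/25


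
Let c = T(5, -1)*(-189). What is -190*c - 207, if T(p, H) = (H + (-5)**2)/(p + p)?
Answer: 85977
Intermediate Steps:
T(p, H) = (25 + H)/(2*p) (T(p, H) = (H + 25)/((2*p)) = (25 + H)*(1/(2*p)) = (25 + H)/(2*p))
c = -2268/5 (c = ((1/2)*(25 - 1)/5)*(-189) = ((1/2)*(1/5)*24)*(-189) = (12/5)*(-189) = -2268/5 ≈ -453.60)
-190*c - 207 = -190*(-2268/5) - 207 = 86184 - 207 = 85977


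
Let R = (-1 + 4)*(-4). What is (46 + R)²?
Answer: 1156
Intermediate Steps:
R = -12 (R = 3*(-4) = -12)
(46 + R)² = (46 - 12)² = 34² = 1156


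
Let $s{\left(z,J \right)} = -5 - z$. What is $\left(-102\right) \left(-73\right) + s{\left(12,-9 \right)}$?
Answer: $7429$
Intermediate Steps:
$\left(-102\right) \left(-73\right) + s{\left(12,-9 \right)} = \left(-102\right) \left(-73\right) - 17 = 7446 - 17 = 7429$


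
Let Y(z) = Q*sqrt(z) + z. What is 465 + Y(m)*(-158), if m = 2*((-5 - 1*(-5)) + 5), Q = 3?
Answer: -1115 - 474*sqrt(10) ≈ -2613.9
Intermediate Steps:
m = 10 (m = 2*((-5 + 5) + 5) = 2*(0 + 5) = 2*5 = 10)
Y(z) = z + 3*sqrt(z) (Y(z) = 3*sqrt(z) + z = z + 3*sqrt(z))
465 + Y(m)*(-158) = 465 + (10 + 3*sqrt(10))*(-158) = 465 + (-1580 - 474*sqrt(10)) = -1115 - 474*sqrt(10)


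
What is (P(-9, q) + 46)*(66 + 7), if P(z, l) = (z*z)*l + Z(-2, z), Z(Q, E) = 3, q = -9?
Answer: -49640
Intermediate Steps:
P(z, l) = 3 + l*z**2 (P(z, l) = (z*z)*l + 3 = z**2*l + 3 = l*z**2 + 3 = 3 + l*z**2)
(P(-9, q) + 46)*(66 + 7) = ((3 - 9*(-9)**2) + 46)*(66 + 7) = ((3 - 9*81) + 46)*73 = ((3 - 729) + 46)*73 = (-726 + 46)*73 = -680*73 = -49640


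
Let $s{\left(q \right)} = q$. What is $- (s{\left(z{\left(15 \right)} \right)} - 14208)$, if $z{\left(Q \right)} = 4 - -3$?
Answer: $14201$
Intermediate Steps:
$z{\left(Q \right)} = 7$ ($z{\left(Q \right)} = 4 + 3 = 7$)
$- (s{\left(z{\left(15 \right)} \right)} - 14208) = - (7 - 14208) = \left(-1\right) \left(-14201\right) = 14201$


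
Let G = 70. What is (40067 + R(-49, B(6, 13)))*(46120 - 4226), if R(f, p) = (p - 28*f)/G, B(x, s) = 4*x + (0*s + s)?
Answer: 58779355753/35 ≈ 1.6794e+9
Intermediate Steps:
B(x, s) = s + 4*x (B(x, s) = 4*x + (0 + s) = 4*x + s = s + 4*x)
R(f, p) = -2*f/5 + p/70 (R(f, p) = (p - 28*f)/70 = (p - 28*f)*(1/70) = -2*f/5 + p/70)
(40067 + R(-49, B(6, 13)))*(46120 - 4226) = (40067 + (-2/5*(-49) + (13 + 4*6)/70))*(46120 - 4226) = (40067 + (98/5 + (13 + 24)/70))*41894 = (40067 + (98/5 + (1/70)*37))*41894 = (40067 + (98/5 + 37/70))*41894 = (40067 + 1409/70)*41894 = (2806099/70)*41894 = 58779355753/35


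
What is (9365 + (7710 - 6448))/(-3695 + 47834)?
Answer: 10627/44139 ≈ 0.24076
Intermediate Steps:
(9365 + (7710 - 6448))/(-3695 + 47834) = (9365 + 1262)/44139 = 10627*(1/44139) = 10627/44139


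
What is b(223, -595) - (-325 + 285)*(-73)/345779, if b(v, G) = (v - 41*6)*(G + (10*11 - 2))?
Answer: 3873067659/345779 ≈ 11201.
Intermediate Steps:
b(v, G) = (-246 + v)*(108 + G) (b(v, G) = (v - 246)*(G + (110 - 2)) = (-246 + v)*(G + 108) = (-246 + v)*(108 + G))
b(223, -595) - (-325 + 285)*(-73)/345779 = (-26568 - 246*(-595) + 108*223 - 595*223) - (-325 + 285)*(-73)/345779 = (-26568 + 146370 + 24084 - 132685) - (-40*(-73))/345779 = 11201 - 2920/345779 = 3873067659/345779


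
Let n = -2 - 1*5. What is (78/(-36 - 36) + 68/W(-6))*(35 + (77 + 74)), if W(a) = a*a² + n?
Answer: -115165/446 ≈ -258.22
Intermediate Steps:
n = -7 (n = -2 - 5 = -7)
W(a) = -7 + a³ (W(a) = a*a² - 7 = a³ - 7 = -7 + a³)
(78/(-36 - 36) + 68/W(-6))*(35 + (77 + 74)) = (78/(-36 - 36) + 68/(-7 + (-6)³))*(35 + (77 + 74)) = (78/(-72) + 68/(-7 - 216))*(35 + 151) = (78*(-1/72) + 68/(-223))*186 = (-13/12 + 68*(-1/223))*186 = (-13/12 - 68/223)*186 = -3715/2676*186 = -115165/446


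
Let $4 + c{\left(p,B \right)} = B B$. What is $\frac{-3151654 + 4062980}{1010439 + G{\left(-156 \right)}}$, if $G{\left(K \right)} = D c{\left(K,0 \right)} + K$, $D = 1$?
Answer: $\frac{911326}{1010279} \approx 0.90205$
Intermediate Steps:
$c{\left(p,B \right)} = -4 + B^{2}$ ($c{\left(p,B \right)} = -4 + B B = -4 + B^{2}$)
$G{\left(K \right)} = -4 + K$ ($G{\left(K \right)} = 1 \left(-4 + 0^{2}\right) + K = 1 \left(-4 + 0\right) + K = 1 \left(-4\right) + K = -4 + K$)
$\frac{-3151654 + 4062980}{1010439 + G{\left(-156 \right)}} = \frac{-3151654 + 4062980}{1010439 - 160} = \frac{911326}{1010439 - 160} = \frac{911326}{1010279}$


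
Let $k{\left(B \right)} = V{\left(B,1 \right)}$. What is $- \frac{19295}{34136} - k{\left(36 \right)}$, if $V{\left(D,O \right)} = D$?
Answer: $- \frac{73423}{2008} \approx -36.565$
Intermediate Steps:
$k{\left(B \right)} = B$
$- \frac{19295}{34136} - k{\left(36 \right)} = - \frac{19295}{34136} - 36 = \left(-19295\right) \frac{1}{34136} - 36 = - \frac{1135}{2008} - 36 = - \frac{73423}{2008}$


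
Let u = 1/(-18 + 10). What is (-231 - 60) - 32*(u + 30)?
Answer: -1247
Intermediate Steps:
u = -⅛ (u = 1/(-8) = -⅛ ≈ -0.12500)
(-231 - 60) - 32*(u + 30) = (-231 - 60) - 32*(-⅛ + 30) = -291 - 32*239/8 = -291 - 956 = -1247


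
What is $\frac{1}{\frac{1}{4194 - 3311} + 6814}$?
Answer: $\frac{883}{6016763} \approx 0.00014676$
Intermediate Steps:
$\frac{1}{\frac{1}{4194 - 3311} + 6814} = \frac{1}{\frac{1}{883} + 6814} = \frac{1}{\frac{6016763}{883}} = \frac{883}{6016763}$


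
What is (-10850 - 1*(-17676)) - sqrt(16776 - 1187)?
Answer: 6826 - sqrt(15589) ≈ 6701.1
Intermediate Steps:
(-10850 - 1*(-17676)) - sqrt(16776 - 1187) = (-10850 + 17676) - sqrt(15589) = 6826 - sqrt(15589)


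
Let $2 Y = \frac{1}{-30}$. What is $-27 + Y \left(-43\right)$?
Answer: $- \frac{1577}{60} \approx -26.283$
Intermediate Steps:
$Y = - \frac{1}{60}$ ($Y = \frac{1}{2 \left(-30\right)} = \frac{1}{2} \left(- \frac{1}{30}\right) = - \frac{1}{60} \approx -0.016667$)
$-27 + Y \left(-43\right) = -27 - - \frac{43}{60} = -27 + \frac{43}{60} = - \frac{1577}{60}$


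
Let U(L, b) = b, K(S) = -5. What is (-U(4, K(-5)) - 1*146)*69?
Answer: -9729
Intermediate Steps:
(-U(4, K(-5)) - 1*146)*69 = (-1*(-5) - 1*146)*69 = (5 - 146)*69 = -141*69 = -9729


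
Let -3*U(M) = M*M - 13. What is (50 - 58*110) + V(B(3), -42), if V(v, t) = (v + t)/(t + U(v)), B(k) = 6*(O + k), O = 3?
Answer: -8918952/1409 ≈ -6330.0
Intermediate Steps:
U(M) = 13/3 - M**2/3 (U(M) = -(M*M - 13)/3 = -(M**2 - 13)/3 = -(-13 + M**2)/3 = 13/3 - M**2/3)
B(k) = 18 + 6*k (B(k) = 6*(3 + k) = 18 + 6*k)
V(v, t) = (t + v)/(13/3 + t - v**2/3) (V(v, t) = (v + t)/(t + (13/3 - v**2/3)) = (t + v)/(13/3 + t - v**2/3))
(50 - 58*110) + V(B(3), -42) = (50 - 58*110) + 3*(-42 + (18 + 6*3))/(13 - (18 + 6*3)**2 + 3*(-42)) = (50 - 6380) + 3*(-42 + (18 + 18))/(13 - (18 + 18)**2 - 126) = -6330 + 3*(-42 + 36)/(13 - 1*36**2 - 126) = -6330 + 3*(-6)/(13 - 1*1296 - 126) = -6330 + 3*(-6)/(13 - 1296 - 126) = -6330 + 3*(-6)/(-1409) = -6330 + 3*(-1/1409)*(-6) = -6330 + 18/1409 = -8918952/1409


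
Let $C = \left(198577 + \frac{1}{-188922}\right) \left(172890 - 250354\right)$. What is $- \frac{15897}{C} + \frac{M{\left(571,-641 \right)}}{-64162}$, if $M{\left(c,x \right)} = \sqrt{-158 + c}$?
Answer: $\frac{65288979}{63176209764212} - \frac{\sqrt{413}}{64162} \approx -0.0003157$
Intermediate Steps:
$C = - \frac{63176209764212}{4107}$ ($C = \left(198577 - \frac{1}{188922}\right) \left(-77464\right) = \frac{37515563993}{188922} \left(-77464\right) = - \frac{63176209764212}{4107} \approx -1.5383 \cdot 10^{10}$)
$- \frac{15897}{C} + \frac{M{\left(571,-641 \right)}}{-64162} = - \frac{15897}{- \frac{63176209764212}{4107}} + \frac{\sqrt{-158 + 571}}{-64162} = \left(-15897\right) \left(- \frac{4107}{63176209764212}\right) + \sqrt{413} \left(- \frac{1}{64162}\right) = \frac{65288979}{63176209764212} - \frac{\sqrt{413}}{64162}$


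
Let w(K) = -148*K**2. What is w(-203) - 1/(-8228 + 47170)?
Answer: -237504609945/38942 ≈ -6.0989e+6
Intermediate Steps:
w(-203) - 1/(-8228 + 47170) = -148*(-203)**2 - 1/(-8228 + 47170) = -148*41209 - 1/38942 = -6098932 - 1*1/38942 = -6098932 - 1/38942 = -237504609945/38942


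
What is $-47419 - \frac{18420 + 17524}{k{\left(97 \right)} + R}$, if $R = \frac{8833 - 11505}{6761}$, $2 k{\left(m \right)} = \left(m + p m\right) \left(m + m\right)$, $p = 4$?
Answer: $- \frac{15082736680471}{318068573} \approx -47420.0$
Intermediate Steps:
$k{\left(m \right)} = 5 m^{2}$ ($k{\left(m \right)} = \frac{\left(m + 4 m\right) \left(m + m\right)}{2} = \frac{5 m 2 m}{2} = \frac{10 m^{2}}{2} = 5 m^{2}$)
$R = - \frac{2672}{6761}$ ($R = \left(8833 - 11505\right) \frac{1}{6761} = \left(-2672\right) \frac{1}{6761} = - \frac{2672}{6761} \approx -0.39521$)
$-47419 - \frac{18420 + 17524}{k{\left(97 \right)} + R} = -47419 - \frac{18420 + 17524}{5 \cdot 97^{2} - \frac{2672}{6761}} = -47419 - \frac{35944}{5 \cdot 9409 - \frac{2672}{6761}} = -47419 - \frac{35944}{47045 - \frac{2672}{6761}} = -47419 - \frac{35944}{\frac{318068573}{6761}} = -47419 - 35944 \cdot \frac{6761}{318068573} = -47419 - \frac{243017384}{318068573} = - \frac{15082736680471}{318068573}$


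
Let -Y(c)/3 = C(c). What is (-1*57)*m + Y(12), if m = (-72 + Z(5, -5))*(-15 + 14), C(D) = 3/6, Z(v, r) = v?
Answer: -7641/2 ≈ -3820.5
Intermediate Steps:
C(D) = ½ (C(D) = 3*(⅙) = ½)
Y(c) = -3/2 (Y(c) = -3*½ = -3/2)
m = 67 (m = (-72 + 5)*(-15 + 14) = -67*(-1) = 67)
(-1*57)*m + Y(12) = -1*57*67 - 3/2 = -57*67 - 3/2 = -3819 - 3/2 = -7641/2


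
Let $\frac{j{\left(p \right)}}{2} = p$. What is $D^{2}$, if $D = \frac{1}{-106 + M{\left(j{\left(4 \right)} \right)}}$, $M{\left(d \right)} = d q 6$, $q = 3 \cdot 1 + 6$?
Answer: $\frac{1}{106276} \approx 9.4095 \cdot 10^{-6}$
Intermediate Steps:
$q = 9$ ($q = 3 + 6 = 9$)
$j{\left(p \right)} = 2 p$
$M{\left(d \right)} = 54 d$ ($M{\left(d \right)} = d 9 \cdot 6 = 9 d 6 = 54 d$)
$D = \frac{1}{326}$ ($D = \frac{1}{-106 + 54 \cdot 2 \cdot 4} = \frac{1}{-106 + 54 \cdot 8} = \frac{1}{-106 + 432} = \frac{1}{326} \approx 0.0030675$)
$D^{2} = \left(\frac{1}{326}\right)^{2} = \frac{1}{106276}$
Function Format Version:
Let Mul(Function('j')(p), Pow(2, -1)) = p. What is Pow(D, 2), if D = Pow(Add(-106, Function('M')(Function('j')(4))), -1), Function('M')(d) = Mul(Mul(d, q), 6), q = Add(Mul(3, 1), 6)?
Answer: Rational(1, 106276) ≈ 9.4095e-6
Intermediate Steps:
q = 9 (q = Add(3, 6) = 9)
Function('j')(p) = Mul(2, p)
Function('M')(d) = Mul(54, d) (Function('M')(d) = Mul(Mul(d, 9), 6) = Mul(Mul(9, d), 6) = Mul(54, d))
D = Rational(1, 326) (D = Pow(Add(-106, Mul(54, Mul(2, 4))), -1) = Pow(Add(-106, Mul(54, 8)), -1) = Pow(Add(-106, 432), -1) = Pow(326, -1) = Rational(1, 326) ≈ 0.0030675)
Pow(D, 2) = Pow(Rational(1, 326), 2) = Rational(1, 106276)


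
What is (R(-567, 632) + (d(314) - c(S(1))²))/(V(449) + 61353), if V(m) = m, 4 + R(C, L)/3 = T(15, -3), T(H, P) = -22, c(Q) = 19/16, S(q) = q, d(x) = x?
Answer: 60055/15821312 ≈ 0.0037958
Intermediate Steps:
c(Q) = 19/16 (c(Q) = 19*(1/16) = 19/16)
R(C, L) = -78 (R(C, L) = -12 + 3*(-22) = -12 - 66 = -78)
(R(-567, 632) + (d(314) - c(S(1))²))/(V(449) + 61353) = (-78 + (314 - (19/16)²))/(449 + 61353) = (-78 + (314 - 1*361/256))/61802 = (-78 + (314 - 361/256))*(1/61802) = (-78 + 80023/256)*(1/61802) = (60055/256)*(1/61802) = 60055/15821312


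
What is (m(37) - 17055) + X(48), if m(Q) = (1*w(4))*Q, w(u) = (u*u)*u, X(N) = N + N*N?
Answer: -12335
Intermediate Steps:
X(N) = N + N²
w(u) = u³ (w(u) = u²*u = u³)
m(Q) = 64*Q (m(Q) = (1*4³)*Q = (1*64)*Q = 64*Q)
(m(37) - 17055) + X(48) = (64*37 - 17055) + 48*(1 + 48) = (2368 - 17055) + 48*49 = -14687 + 2352 = -12335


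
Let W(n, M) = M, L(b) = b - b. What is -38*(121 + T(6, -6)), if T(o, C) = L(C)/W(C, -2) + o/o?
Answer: -4636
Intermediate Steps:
L(b) = 0
T(o, C) = 1 (T(o, C) = 0/(-2) + o/o = 0*(-½) + 1 = 0 + 1 = 1)
-38*(121 + T(6, -6)) = -38*(121 + 1) = -38*122 = -4636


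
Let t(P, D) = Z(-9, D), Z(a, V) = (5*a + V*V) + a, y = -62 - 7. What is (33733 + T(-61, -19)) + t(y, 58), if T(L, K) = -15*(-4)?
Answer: 37103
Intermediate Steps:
T(L, K) = 60
y = -69
Z(a, V) = V² + 6*a (Z(a, V) = (5*a + V²) + a = (V² + 5*a) + a = V² + 6*a)
t(P, D) = -54 + D² (t(P, D) = D² + 6*(-9) = D² - 54 = -54 + D²)
(33733 + T(-61, -19)) + t(y, 58) = (33733 + 60) + (-54 + 58²) = 33793 + (-54 + 3364) = 33793 + 3310 = 37103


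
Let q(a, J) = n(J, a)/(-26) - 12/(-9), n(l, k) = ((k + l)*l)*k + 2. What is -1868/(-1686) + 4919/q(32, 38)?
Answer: -42514609/107592933 ≈ -0.39514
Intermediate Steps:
n(l, k) = 2 + k*l*(k + l) (n(l, k) = (l*(k + l))*k + 2 = k*l*(k + l) + 2 = 2 + k*l*(k + l))
q(a, J) = 49/39 - J*a²/26 - a*J²/26 (q(a, J) = (2 + a*J² + J*a²)/(-26) - 12/(-9) = (2 + J*a² + a*J²)*(-1/26) - 12*(-⅑) = (-1/13 - J*a²/26 - a*J²/26) + 4/3 = 49/39 - J*a²/26 - a*J²/26)
-1868/(-1686) + 4919/q(32, 38) = -1868/(-1686) + 4919/(49/39 - 1/26*38*32² - 1/26*32*38²) = -1868*(-1/1686) + 4919/(49/39 - 1/26*38*1024 - 1/26*32*1444) = 934/843 + 4919/(49/39 - 19456/13 - 23104/13) = 934/843 + 4919/(-127631/39) = 934/843 + 4919*(-39/127631) = 934/843 - 191841/127631 = -42514609/107592933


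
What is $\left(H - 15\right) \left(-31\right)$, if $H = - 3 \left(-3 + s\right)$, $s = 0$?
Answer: $186$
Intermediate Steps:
$H = 9$ ($H = - 3 \left(-3 + 0\right) = \left(-3\right) \left(-3\right) = 9$)
$\left(H - 15\right) \left(-31\right) = \left(9 - 15\right) \left(-31\right) = \left(-6\right) \left(-31\right) = 186$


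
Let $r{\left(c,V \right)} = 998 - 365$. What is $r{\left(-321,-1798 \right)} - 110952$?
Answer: $-110319$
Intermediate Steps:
$r{\left(c,V \right)} = 633$
$r{\left(-321,-1798 \right)} - 110952 = 633 - 110952 = -110319$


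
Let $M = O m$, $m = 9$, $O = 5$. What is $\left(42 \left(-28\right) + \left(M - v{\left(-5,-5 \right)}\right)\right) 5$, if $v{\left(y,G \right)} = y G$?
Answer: $-5780$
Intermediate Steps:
$v{\left(y,G \right)} = G y$
$M = 45$ ($M = 5 \cdot 9 = 45$)
$\left(42 \left(-28\right) + \left(M - v{\left(-5,-5 \right)}\right)\right) 5 = \left(42 \left(-28\right) + \left(45 - \left(-5\right) \left(-5\right)\right)\right) 5 = \left(-1176 + \left(45 - 25\right)\right) 5 = \left(-1176 + 20\right) 5 = \left(-1156\right) 5 = -5780$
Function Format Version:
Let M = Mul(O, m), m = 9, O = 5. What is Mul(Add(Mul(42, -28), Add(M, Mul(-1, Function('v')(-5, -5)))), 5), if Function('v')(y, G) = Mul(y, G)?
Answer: -5780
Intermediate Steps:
Function('v')(y, G) = Mul(G, y)
M = 45 (M = Mul(5, 9) = 45)
Mul(Add(Mul(42, -28), Add(M, Mul(-1, Function('v')(-5, -5)))), 5) = Mul(Add(Mul(42, -28), Add(45, Mul(-1, Mul(-5, -5)))), 5) = Mul(Add(-1176, Add(45, Mul(-1, 25))), 5) = Mul(Add(-1176, Add(45, -25)), 5) = Mul(Add(-1176, 20), 5) = Mul(-1156, 5) = -5780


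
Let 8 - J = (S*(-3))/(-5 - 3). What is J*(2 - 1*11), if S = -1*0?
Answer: -72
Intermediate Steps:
S = 0
J = 8 (J = 8 - 0*(-3)/(-5 - 3) = 8 - 0/(-8) = 8 - 0*(-1)/8 = 8 - 1*0 = 8 + 0 = 8)
J*(2 - 1*11) = 8*(2 - 1*11) = 8*(2 - 11) = 8*(-9) = -72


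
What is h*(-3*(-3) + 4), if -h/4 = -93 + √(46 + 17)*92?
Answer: 4836 - 14352*√7 ≈ -33136.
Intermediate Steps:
h = 372 - 1104*√7 (h = -4*(-93 + √(46 + 17)*92) = -4*(-93 + √63*92) = -4*(-93 + (3*√7)*92) = -4*(-93 + 276*√7) = 372 - 1104*√7 ≈ -2548.9)
h*(-3*(-3) + 4) = (372 - 1104*√7)*(-3*(-3) + 4) = (372 - 1104*√7)*(9 + 4) = (372 - 1104*√7)*13 = 4836 - 14352*√7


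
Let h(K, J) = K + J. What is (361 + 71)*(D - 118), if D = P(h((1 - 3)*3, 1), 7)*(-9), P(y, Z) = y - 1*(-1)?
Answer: -35424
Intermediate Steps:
h(K, J) = J + K
P(y, Z) = 1 + y (P(y, Z) = y + 1 = 1 + y)
D = 36 (D = (1 + (1 + (1 - 3)*3))*(-9) = (1 + (1 - 2*3))*(-9) = (1 + (1 - 6))*(-9) = (1 - 5)*(-9) = -4*(-9) = 36)
(361 + 71)*(D - 118) = (361 + 71)*(36 - 118) = 432*(-82) = -35424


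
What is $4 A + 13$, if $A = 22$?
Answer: $101$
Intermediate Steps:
$4 A + 13 = 4 \cdot 22 + 13 = 88 + 13 = 101$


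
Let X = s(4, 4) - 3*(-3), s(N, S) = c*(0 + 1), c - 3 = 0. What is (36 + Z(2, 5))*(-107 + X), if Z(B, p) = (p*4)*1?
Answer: -5320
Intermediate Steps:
c = 3 (c = 3 + 0 = 3)
Z(B, p) = 4*p (Z(B, p) = (4*p)*1 = 4*p)
s(N, S) = 3 (s(N, S) = 3*(0 + 1) = 3*1 = 3)
X = 12 (X = 3 - 3*(-3) = 3 + 9 = 12)
(36 + Z(2, 5))*(-107 + X) = (36 + 4*5)*(-107 + 12) = (36 + 20)*(-95) = 56*(-95) = -5320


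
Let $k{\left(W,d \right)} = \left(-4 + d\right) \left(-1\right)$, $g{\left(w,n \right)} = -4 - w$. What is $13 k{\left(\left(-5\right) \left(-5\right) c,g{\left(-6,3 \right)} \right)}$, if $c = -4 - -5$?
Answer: $26$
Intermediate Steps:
$c = 1$ ($c = -4 + 5 = 1$)
$k{\left(W,d \right)} = 4 - d$
$13 k{\left(\left(-5\right) \left(-5\right) c,g{\left(-6,3 \right)} \right)} = 13 \left(4 - \left(-4 - -6\right)\right) = 13 \left(4 - \left(-4 + 6\right)\right) = 13 \left(4 - 2\right) = 13 \cdot 2 = 26$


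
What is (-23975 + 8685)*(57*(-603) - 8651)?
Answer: 657806380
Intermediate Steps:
(-23975 + 8685)*(57*(-603) - 8651) = -15290*(-34371 - 8651) = -15290*(-43022) = 657806380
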